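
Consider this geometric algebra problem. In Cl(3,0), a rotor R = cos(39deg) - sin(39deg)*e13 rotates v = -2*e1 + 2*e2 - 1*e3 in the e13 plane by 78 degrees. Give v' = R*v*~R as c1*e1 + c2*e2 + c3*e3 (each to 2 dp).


Rotor R = cos(39deg) - sin(39deg)*e13
Rotation angle theta = 2 * 39 = 78 degrees in the e13 plane (e1 -> e3).
The component perpendicular to the plane (e2) is invariant: v'_2 = v2 = 2.00
cos(78deg) = 0.2079, sin(78deg) = 0.9781
v'_1 = v1*cos(theta) - v3*sin(theta) = -2*0.2079 - (-1)*0.9781 = 0.56
v'_3 = v1*sin(theta) + v3*cos(theta) = -2*0.9781 + (-1)*0.2079 = -2.16
v' = 0.56*e1 + 2.00*e2 - 2.16*e3


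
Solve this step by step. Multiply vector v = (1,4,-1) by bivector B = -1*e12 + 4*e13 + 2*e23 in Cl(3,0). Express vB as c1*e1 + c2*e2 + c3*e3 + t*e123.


vB has grade-1 (vector) and grade-3 (trivector) parts: vB = (v _| B) + (v ^ B).
Vector part <vB>_1:
  e1: -v2*b12 - v3*b13 = -(4)*(-1) - (-1)*(4) = 8
  e2: v1*b12 - v3*b23 = (1)*(-1) - (-1)*(2) = 1
  e3: v1*b13 + v2*b23 = (1)*(4) + (4)*(2) = 12
Trivector part <vB>_3:
  e123: v1*b23 - v2*b13 + v3*b12 = (1)*(2) - (4)*(4) + (-1)*(-1) = -13
vB = 8*e1 + 1*e2 + 12*e3 - 13*e123


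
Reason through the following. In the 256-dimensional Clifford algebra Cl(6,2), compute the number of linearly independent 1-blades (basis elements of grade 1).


Number of grade-k basis blades in Cl(p,q) with n = p + q is C(n, k).
n = 6 + 2 = 8
C(8, 1) = 8! / (1! * 7!)
= 40320 / (1 * 5040)
= 8


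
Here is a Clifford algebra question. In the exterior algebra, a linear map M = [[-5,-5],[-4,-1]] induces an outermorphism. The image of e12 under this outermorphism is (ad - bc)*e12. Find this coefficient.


The outermorphism of a linear map f sends e1^e2 to f(e1)^f(e2).
f(e1) = -5*e1 - 4*e2
f(e2) = -5*e1 - 1*e2
f(e1) ^ f(e2) = (-5*e1 - 4*e2) ^ (-5*e1 - 1*e2)
= (-5)*(-1)*e12 + (-4)*(-5)*e21
= (5 - 20)*e12
= -15*e12
Coefficient = -15


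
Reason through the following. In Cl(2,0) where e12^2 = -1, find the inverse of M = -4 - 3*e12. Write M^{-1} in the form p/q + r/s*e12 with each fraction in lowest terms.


M = -4 - 3*e12, where e12^2 = -1.
Since M commutes with its reverse ~M = a - b*e12, M * ~M = a^2 - b^2*e12^2 = a^2 + b^2.
So M^{-1} = ~M / (a^2 + b^2) = (a - b*e12)/(a^2 + b^2).
a^2 + b^2 = 16 + 9 = 25
Scalar part = -4/25 = -4/25
Bivector coeff = 3/25 = 3/25
M^{-1} = -4/25 + 3/25*e12


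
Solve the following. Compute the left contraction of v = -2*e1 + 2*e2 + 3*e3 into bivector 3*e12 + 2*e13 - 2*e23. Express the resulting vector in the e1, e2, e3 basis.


Left contraction v _| B = <vB>_1 (grade-1 part of the geometric product vB).
Using e1_|e12 = e2, e2_|e12 = -e1, e1_|e13 = e3, e3_|e13 = -e1, e2_|e23 = e3, e3_|e23 = -e2:
e1 coeff: -v2*b12 - v3*b13 = -(2)*(3) - (3)*(2) = -12
e2 coeff: v1*b12 - v3*b23 = (-2)*(3) - (3)*(-2) = 0
e3 coeff: v1*b13 + v2*b23 = (-2)*(2) + (2)*(-2) = -8
v _| B = -12*e1 + 0*e2 - 8*e3


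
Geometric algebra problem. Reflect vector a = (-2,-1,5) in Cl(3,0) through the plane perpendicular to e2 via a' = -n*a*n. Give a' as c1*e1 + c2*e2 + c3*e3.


Reflection formula: a' = -n*a*n, with n = e2 (unit vector, n^2 = 1).
For reflection through hyperplane perp to e2:
The component along e2 flips sign, others stay.
a = (-2, -1, 5)
a' = (-2, 1, 5)
a' = -2*e1 + 1*e2 + 5*e3


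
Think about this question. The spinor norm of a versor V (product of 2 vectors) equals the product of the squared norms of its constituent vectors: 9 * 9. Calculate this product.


Spinor norm N(V) = |v1|^2 * |v2|^2 * ... * |v2|^2
= 9 * 9
Running product: 9, 81
N(V) = 81


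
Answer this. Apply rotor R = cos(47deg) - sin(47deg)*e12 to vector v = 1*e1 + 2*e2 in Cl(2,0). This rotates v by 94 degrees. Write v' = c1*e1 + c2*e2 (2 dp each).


Rotor R = cos(47deg) - sin(47deg)*e12
Rotation angle theta = 2 * 47 = 94 degrees
v' = R*v*~R rotates v by theta.
cos(94deg) = -0.0698, sin(94deg) = 0.9976
v'_1 = 1*cos(94deg) - 2*sin(94deg)
= 1*(-0.0698) - 2*0.9976
= -2.06
v'_2 = 1*sin(94deg) + 2*cos(94deg)
= 1*0.9976 + 2*(-0.0698)
= 0.86
v' = -2.06*e1 + 0.86*e2


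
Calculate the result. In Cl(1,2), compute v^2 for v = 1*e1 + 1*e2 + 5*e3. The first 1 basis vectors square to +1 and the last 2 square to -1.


v^2 = sum of c_i^2 * e_i^2
Positive signature terms (e_i^2 = +1): 1^2 = 1
Negative signature terms (e_j^2 = -1): 1^2 + 5^2 = 26
v^2 = 1 - 26 = -25


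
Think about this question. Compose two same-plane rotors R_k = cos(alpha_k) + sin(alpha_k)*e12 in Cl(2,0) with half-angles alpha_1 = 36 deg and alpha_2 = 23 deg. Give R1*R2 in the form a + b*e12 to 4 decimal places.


Same-plane rotors commute and their half-angles add:
R1*R2 = cos(a1 + a2) + sin(a1 + a2)*e12.
a1 + a2 = 36 + 23 = 59 deg
cos(59 deg) = 0.5150
sin(59 deg) = 0.8572
R1*R2 = 0.5150 + 0.8572*e12


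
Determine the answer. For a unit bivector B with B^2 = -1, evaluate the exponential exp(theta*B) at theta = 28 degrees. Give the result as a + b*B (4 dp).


For a unit bivector B with B^2 = -1, the exponential series gives
e^(theta*B) = cos(theta) + sin(theta)*B (the GA analogue of Euler's formula).
theta = 28 degrees = 0.488692 rad
cos(28 deg) = 0.8829
sin(28 deg) = 0.4695
exp(theta*B) = 0.8829 + 0.4695*B


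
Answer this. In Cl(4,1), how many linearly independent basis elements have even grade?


Even subalgebra dimension = 2^(n-1)
n = 4 + 1 = 5
2^(5 - 1) = 2^4 = 16
Verification: sum of C(5,k) for even k = 1 + 10 + 5 = 16
Result = 16


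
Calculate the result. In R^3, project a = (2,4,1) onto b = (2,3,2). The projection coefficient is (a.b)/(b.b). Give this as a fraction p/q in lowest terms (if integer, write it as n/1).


Projection coefficient = (a . b) / (b . b)
a . b = 2*2 + 4*3 + 1*2
= 4 + 12 + 2 = 18
b . b = 2^2 + 3^2 + 2^2
= 4 + 9 + 4 = 17
Coefficient = 18/17
In lowest terms: 18/17


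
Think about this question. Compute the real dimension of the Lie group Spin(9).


Spin(n) double-covers SO(n); both have Lie algebra so(n) of dimension n(n-1)/2.
n = 9
n(n-1) = 9 * 8 = 72
dim Spin(9) = 72/2 = 36


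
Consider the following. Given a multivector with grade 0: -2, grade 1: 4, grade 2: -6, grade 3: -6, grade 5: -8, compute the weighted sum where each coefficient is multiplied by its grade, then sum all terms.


Grade-weighted sum = sum of grade_k * coefficient_k
0*(-2) = 0
1*4 = 4
2*(-6) = -12
3*(-6) = -18
5*(-8) = -40
Total = 0 + 4 + (-12) + (-18) + (-40) = -66


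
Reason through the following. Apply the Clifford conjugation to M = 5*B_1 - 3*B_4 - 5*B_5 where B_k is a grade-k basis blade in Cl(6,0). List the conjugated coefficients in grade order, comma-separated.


Clifford conjugate sign for grade k: (-1)^(k(k+1)/2)
Grade 1: (-1)^(1*2/2) = (-1)^1 = -1, coeff 5 -> -5
Grade 4: (-1)^(4*5/2) = (-1)^10 = 1, coeff -3 -> -3
Grade 5: (-1)^(5*6/2) = (-1)^15 = -1, coeff -5 -> 5
Conjugated coefficients: -5, -3, 5


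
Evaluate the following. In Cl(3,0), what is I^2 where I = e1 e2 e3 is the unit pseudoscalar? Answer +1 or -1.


The pseudoscalar I = e1...e_n (product of all n generators) of Cl(p,q) satisfies I^2 = (-1)^(q + n(n-1)/2).
p = 3, q = 0, n = p + q = 3
n(n-1)/2 = 3 * 2 / 2 = 3
Exponent = q + n(n-1)/2 = 0 + 3 = 3
I^2 = (-1)^3 = -1


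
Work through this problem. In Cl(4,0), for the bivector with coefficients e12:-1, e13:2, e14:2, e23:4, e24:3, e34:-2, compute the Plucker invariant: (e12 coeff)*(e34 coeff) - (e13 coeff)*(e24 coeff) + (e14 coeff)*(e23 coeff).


Plucker relation: af - be + cd
a*f = (-1)*(-2) = 2
b*e = 2*3 = 6
c*d = 2*4 = 8
af - be + cd = 2 - 6 + 8
= 4


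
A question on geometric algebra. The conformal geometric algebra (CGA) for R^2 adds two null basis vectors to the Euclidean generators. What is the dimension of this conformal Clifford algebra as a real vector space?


The conformal model of R^2 uses Cl(3,1): the 2 Euclidean generators plus two extra orthogonal generators e+ (e+^2 = +1) and e- (e-^2 = -1), from which the null vectors e0, einf are built.
Number of generators m = 2 + 2 = 4.
dim Cl(p,q) = 2^m = 2^4 = 16


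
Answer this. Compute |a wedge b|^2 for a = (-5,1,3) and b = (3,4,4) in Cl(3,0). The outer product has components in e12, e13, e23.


a wedge b = (a1*b2 - a2*b1)*e12 + (a1*b3 - a3*b1)*e13 + (a2*b3 - a3*b2)*e23
e12 coeff: (-5)*4 - 1*3 = -20 - 3 = -23
e13 coeff: (-5)*4 - 3*3 = -20 - 9 = -29
e23 coeff: 1*4 - 3*4 = 4 - 12 = -8
|a wedge b|^2 = (-23)^2 + (-29)^2 + (-8)^2
= 529 + 841 + 64
= 1434


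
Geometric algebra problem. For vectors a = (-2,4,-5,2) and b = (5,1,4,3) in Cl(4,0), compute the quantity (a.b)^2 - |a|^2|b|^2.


a . b = (-2)*5 + 4*1 + (-5)*4 + 2*3
= -10 + 4 + (-20) + 6 = -20
|a|^2 = (-2)^2 + 4^2 + (-5)^2 + 2^2 = 49
|b|^2 = 5^2 + 1^2 + 4^2 + 3^2 = 51
(a.b)^2 = (-20)^2 = 400
|a|^2 * |b|^2 = 49 * 51 = 2499
Result = 400 - 2499 = -2099


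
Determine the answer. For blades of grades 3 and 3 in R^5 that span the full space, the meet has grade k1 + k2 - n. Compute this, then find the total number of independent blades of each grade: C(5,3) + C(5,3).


Meet grade = grade(A) + grade(B) - n
= 3 + 3 - 5 = 1
C(5,3) = 10
C(5,3) = 10
dim_A + dim_B = 10 + 10 = 20


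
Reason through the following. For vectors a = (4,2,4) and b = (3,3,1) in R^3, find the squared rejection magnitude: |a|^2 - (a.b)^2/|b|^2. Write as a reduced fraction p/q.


|a|^2 = 4^2 + 2^2 + 4^2 = 36
|b|^2 = 3^2 + 3^2 + 1^2 = 19
a . b = 4*3 + 2*3 + 4*1 = 22
(a.b)^2 = 22^2 = 484
|rej|^2 = 36 - 484/19
= (684 - 484)/19
= 200/19
In lowest terms: 200/19


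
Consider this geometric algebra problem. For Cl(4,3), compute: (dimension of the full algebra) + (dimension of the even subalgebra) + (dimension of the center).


n = 4 + 3 = 7
Total dim = 2^7 = 128
Even subalgebra dim = 2^6 = 64
n is odd, so center dim = 2
Sum = 128 + 64 + 2 = 194


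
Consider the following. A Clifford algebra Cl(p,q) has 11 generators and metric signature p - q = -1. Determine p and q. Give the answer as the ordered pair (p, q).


We need p + q = 11 and p - q = -1.
Adding: 2p = 11 + (-1) = 10, so p = 5.
Then q = 11 - 5 = 6.
(p, q) = (5, 6)


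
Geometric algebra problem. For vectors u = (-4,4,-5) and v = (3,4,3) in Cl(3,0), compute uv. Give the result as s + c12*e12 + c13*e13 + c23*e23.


In Cl(3,0): e_i^2 = 1, e_ie_j = -e_je_i for i != j.
Scalar part = u . v = (-4)*3 + 4*4 + (-5)*3
= -12 + 16 + (-15) = -11
e12 coeff = (-4)*4 - 4*3 = -16 - 12 = -28
e13 coeff = (-4)*3 - (-5)*3 = -12 - (-15) = 3
e23 coeff = 4*3 - (-5)*4 = 12 - (-20) = 32
uv = -11 - 28*e12 + 3*e13 + 32*e23


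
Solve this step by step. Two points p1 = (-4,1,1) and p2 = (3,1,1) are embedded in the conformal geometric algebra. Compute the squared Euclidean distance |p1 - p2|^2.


p1 - p2 = (-7, 0, 0)
|p1 - p2|^2 = (-7)^2 + 0^2 + 0^2
= 49 + 0 + 0
= 49


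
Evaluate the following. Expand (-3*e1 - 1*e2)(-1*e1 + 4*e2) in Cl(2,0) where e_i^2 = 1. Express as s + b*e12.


Expand: (-3*e1 - 1*e2)(-1*e1 + 4*e2)
= (-3)*(-1)*e1e1 + (-3)*4*e1e2 + (-1)*(-1)*e2e1 + (-1)*4*e2e2
Using e1^2 = e2^2 = 1, e2e1 = -e1e2:
Scalar part s = (-3)*(-1) + (-1)*4 = 3 + (-4) = -1
Bivector part b = (-3)*4 - (-1)*(-1) = -12 - 1 = -13
uv = -1 - 13*e12


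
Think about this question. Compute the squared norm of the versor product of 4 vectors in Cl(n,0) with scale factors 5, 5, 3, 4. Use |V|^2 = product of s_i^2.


Each vector v_i has |v_i|^2 = s_i^2
Squared scales: 5^2 = 25, 5^2 = 25, 3^2 = 9, 4^2 = 16
|V|^2 = 25 * 25 * 9 * 16
= 90000


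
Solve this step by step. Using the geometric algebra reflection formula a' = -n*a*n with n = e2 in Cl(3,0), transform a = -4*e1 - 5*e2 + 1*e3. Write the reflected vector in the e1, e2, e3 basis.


Reflection formula: a' = -n*a*n, with n = e2 (unit vector, n^2 = 1).
For reflection through hyperplane perp to e2:
The component along e2 flips sign, others stay.
a = (-4, -5, 1)
a' = (-4, 5, 1)
a' = -4*e1 + 5*e2 + 1*e3


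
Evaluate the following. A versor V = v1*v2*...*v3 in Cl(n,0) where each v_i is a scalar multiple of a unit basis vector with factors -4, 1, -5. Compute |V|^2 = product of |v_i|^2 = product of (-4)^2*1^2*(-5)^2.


Each vector v_i has |v_i|^2 = s_i^2
Squared scales: (-4)^2 = 16, 1^2 = 1, (-5)^2 = 25
|V|^2 = 16 * 1 * 25
= 400


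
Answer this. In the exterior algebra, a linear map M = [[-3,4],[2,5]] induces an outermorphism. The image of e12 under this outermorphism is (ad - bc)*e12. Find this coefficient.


The outermorphism of a linear map f sends e1^e2 to f(e1)^f(e2).
f(e1) = -3*e1 + 2*e2
f(e2) = 4*e1 + 5*e2
f(e1) ^ f(e2) = (-3*e1 + 2*e2) ^ (4*e1 + 5*e2)
= (-3)*5*e12 + 2*4*e21
= (-15 - 8)*e12
= -23*e12
Coefficient = -23


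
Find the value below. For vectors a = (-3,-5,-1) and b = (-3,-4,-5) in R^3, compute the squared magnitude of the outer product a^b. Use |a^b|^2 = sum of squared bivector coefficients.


a wedge b = (a1*b2 - a2*b1)*e12 + (a1*b3 - a3*b1)*e13 + (a2*b3 - a3*b2)*e23
e12 coeff: (-3)*(-4) - (-5)*(-3) = 12 - 15 = -3
e13 coeff: (-3)*(-5) - (-1)*(-3) = 15 - 3 = 12
e23 coeff: (-5)*(-5) - (-1)*(-4) = 25 - 4 = 21
|a wedge b|^2 = (-3)^2 + 12^2 + 21^2
= 9 + 144 + 441
= 594


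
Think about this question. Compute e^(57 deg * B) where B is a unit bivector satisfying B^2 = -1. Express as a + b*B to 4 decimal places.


For a unit bivector B with B^2 = -1, the exponential series gives
e^(theta*B) = cos(theta) + sin(theta)*B (the GA analogue of Euler's formula).
theta = 57 degrees = 0.994838 rad
cos(57 deg) = 0.5446
sin(57 deg) = 0.8387
exp(theta*B) = 0.5446 + 0.8387*B


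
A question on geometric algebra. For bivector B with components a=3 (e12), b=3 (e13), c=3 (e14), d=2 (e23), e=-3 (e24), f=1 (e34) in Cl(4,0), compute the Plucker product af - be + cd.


Plucker relation: af - be + cd
a*f = 3*1 = 3
b*e = 3*(-3) = -9
c*d = 3*2 = 6
af - be + cd = 3 - (-9) + 6
= 18


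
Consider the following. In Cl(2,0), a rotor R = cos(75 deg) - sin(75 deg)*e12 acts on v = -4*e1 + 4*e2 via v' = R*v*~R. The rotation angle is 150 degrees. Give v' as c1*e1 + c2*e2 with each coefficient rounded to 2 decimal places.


Rotor R = cos(75deg) - sin(75deg)*e12
Rotation angle theta = 2 * 75 = 150 degrees
v' = R*v*~R rotates v by theta.
cos(150deg) = -0.8660, sin(150deg) = 0.5000
v'_1 = -4*cos(150deg) - 4*sin(150deg)
= -4*(-0.8660) - 4*0.5000
= 1.46
v'_2 = -4*sin(150deg) + 4*cos(150deg)
= -4*0.5000 + 4*(-0.8660)
= -5.46
v' = 1.46*e1 - 5.46*e2


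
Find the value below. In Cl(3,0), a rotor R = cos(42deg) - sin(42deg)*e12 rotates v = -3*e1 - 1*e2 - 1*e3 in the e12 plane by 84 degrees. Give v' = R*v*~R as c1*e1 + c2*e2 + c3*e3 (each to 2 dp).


Rotor R = cos(42deg) - sin(42deg)*e12
Rotation angle theta = 2 * 42 = 84 degrees in the e12 plane (e1 -> e2).
The component perpendicular to the plane (e3) is invariant: v'_3 = v3 = -1.00
cos(84deg) = 0.1045, sin(84deg) = 0.9945
v'_1 = v1*cos(theta) - v2*sin(theta) = -3*0.1045 - (-1)*0.9945 = 0.68
v'_2 = v1*sin(theta) + v2*cos(theta) = -3*0.9945 + (-1)*0.1045 = -3.09
v' = 0.68*e1 - 3.09*e2 - 1.00*e3


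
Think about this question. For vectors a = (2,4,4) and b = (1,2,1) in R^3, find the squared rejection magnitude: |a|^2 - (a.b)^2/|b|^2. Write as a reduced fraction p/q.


|a|^2 = 2^2 + 4^2 + 4^2 = 36
|b|^2 = 1^2 + 2^2 + 1^2 = 6
a . b = 2*1 + 4*2 + 4*1 = 14
(a.b)^2 = 14^2 = 196
|rej|^2 = 36 - 196/6
= (216 - 196)/6
= 20/6
In lowest terms: 10/3


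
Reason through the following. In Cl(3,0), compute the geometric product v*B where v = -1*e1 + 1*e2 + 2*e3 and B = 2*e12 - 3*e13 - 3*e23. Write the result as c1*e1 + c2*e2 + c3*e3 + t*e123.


vB has grade-1 (vector) and grade-3 (trivector) parts: vB = (v _| B) + (v ^ B).
Vector part <vB>_1:
  e1: -v2*b12 - v3*b13 = -(1)*(2) - (2)*(-3) = 4
  e2: v1*b12 - v3*b23 = (-1)*(2) - (2)*(-3) = 4
  e3: v1*b13 + v2*b23 = (-1)*(-3) + (1)*(-3) = 0
Trivector part <vB>_3:
  e123: v1*b23 - v2*b13 + v3*b12 = (-1)*(-3) - (1)*(-3) + (2)*(2) = 10
vB = 4*e1 + 4*e2 + 0*e3 + 10*e123


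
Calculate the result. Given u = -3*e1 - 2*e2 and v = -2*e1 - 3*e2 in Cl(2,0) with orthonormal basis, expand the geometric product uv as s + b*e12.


Expand: (-3*e1 - 2*e2)(-2*e1 - 3*e2)
= (-3)*(-2)*e1e1 + (-3)*(-3)*e1e2 + (-2)*(-2)*e2e1 + (-2)*(-3)*e2e2
Using e1^2 = e2^2 = 1, e2e1 = -e1e2:
Scalar part s = (-3)*(-2) + (-2)*(-3) = 6 + 6 = 12
Bivector part b = (-3)*(-3) - (-2)*(-2) = 9 - 4 = 5
uv = 12 + 5*e12


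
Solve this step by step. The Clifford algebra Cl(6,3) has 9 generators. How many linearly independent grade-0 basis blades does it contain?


Number of grade-k basis blades in Cl(p,q) with n = p + q is C(n, k).
n = 6 + 3 = 9
C(9, 0) = 9! / (0! * 9!)
= 362880 / (1 * 362880)
= 1


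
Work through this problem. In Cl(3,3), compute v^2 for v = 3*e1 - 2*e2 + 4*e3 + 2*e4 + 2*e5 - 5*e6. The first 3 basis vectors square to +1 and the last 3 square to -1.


v^2 = sum of c_i^2 * e_i^2
Positive signature terms (e_i^2 = +1): 3^2 + (-2)^2 + 4^2 = 29
Negative signature terms (e_j^2 = -1): 2^2 + 2^2 + (-5)^2 = 33
v^2 = 29 - 33 = -4


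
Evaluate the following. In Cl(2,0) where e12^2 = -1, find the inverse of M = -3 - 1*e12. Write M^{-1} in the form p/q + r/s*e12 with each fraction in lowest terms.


M = -3 - 1*e12, where e12^2 = -1.
Since M commutes with its reverse ~M = a - b*e12, M * ~M = a^2 - b^2*e12^2 = a^2 + b^2.
So M^{-1} = ~M / (a^2 + b^2) = (a - b*e12)/(a^2 + b^2).
a^2 + b^2 = 9 + 1 = 10
Scalar part = -3/10 = -3/10
Bivector coeff = 1/10 = 1/10
M^{-1} = -3/10 + 1/10*e12


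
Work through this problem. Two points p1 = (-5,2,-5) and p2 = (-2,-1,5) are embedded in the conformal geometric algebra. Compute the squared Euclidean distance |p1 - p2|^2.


p1 - p2 = (-3, 3, -10)
|p1 - p2|^2 = (-3)^2 + 3^2 + (-10)^2
= 9 + 9 + 100
= 118


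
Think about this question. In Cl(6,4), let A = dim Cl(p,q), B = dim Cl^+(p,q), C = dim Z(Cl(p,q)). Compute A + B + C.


n = 6 + 4 = 10
Total dim = 2^10 = 1024
Even subalgebra dim = 2^9 = 512
n is even, so center dim = 1
Sum = 1024 + 512 + 1 = 1537


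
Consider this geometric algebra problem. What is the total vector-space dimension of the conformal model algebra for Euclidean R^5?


The conformal model of R^5 uses Cl(6,1): the 5 Euclidean generators plus two extra orthogonal generators e+ (e+^2 = +1) and e- (e-^2 = -1), from which the null vectors e0, einf are built.
Number of generators m = 5 + 2 = 7.
dim Cl(p,q) = 2^m = 2^7 = 128


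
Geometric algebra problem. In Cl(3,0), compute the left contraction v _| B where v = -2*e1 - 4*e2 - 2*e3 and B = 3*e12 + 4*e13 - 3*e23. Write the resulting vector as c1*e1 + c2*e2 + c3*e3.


Left contraction v _| B = <vB>_1 (grade-1 part of the geometric product vB).
Using e1_|e12 = e2, e2_|e12 = -e1, e1_|e13 = e3, e3_|e13 = -e1, e2_|e23 = e3, e3_|e23 = -e2:
e1 coeff: -v2*b12 - v3*b13 = -(-4)*(3) - (-2)*(4) = 20
e2 coeff: v1*b12 - v3*b23 = (-2)*(3) - (-2)*(-3) = -12
e3 coeff: v1*b13 + v2*b23 = (-2)*(4) + (-4)*(-3) = 4
v _| B = 20*e1 - 12*e2 + 4*e3


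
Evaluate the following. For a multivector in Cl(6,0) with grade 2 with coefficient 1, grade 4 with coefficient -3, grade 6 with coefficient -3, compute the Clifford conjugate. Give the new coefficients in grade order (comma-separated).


Clifford conjugate sign for grade k: (-1)^(k(k+1)/2)
Grade 2: (-1)^(2*3/2) = (-1)^3 = -1, coeff 1 -> -1
Grade 4: (-1)^(4*5/2) = (-1)^10 = 1, coeff -3 -> -3
Grade 6: (-1)^(6*7/2) = (-1)^21 = -1, coeff -3 -> 3
Conjugated coefficients: -1, -3, 3


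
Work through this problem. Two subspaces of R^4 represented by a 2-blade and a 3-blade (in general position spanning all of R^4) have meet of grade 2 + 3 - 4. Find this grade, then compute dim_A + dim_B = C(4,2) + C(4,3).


Meet grade = grade(A) + grade(B) - n
= 2 + 3 - 4 = 1
C(4,2) = 6
C(4,3) = 4
dim_A + dim_B = 6 + 4 = 10


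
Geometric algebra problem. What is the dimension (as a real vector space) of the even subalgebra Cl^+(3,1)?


Even subalgebra dimension = 2^(n-1)
n = 3 + 1 = 4
2^(4 - 1) = 2^3 = 8
Verification: sum of C(4,k) for even k = 1 + 6 + 1 = 8
Result = 8


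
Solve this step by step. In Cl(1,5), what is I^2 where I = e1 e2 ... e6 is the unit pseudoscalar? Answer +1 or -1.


The pseudoscalar I = e1...e_n (product of all n generators) of Cl(p,q) satisfies I^2 = (-1)^(q + n(n-1)/2).
p = 1, q = 5, n = p + q = 6
n(n-1)/2 = 6 * 5 / 2 = 15
Exponent = q + n(n-1)/2 = 5 + 15 = 20
I^2 = (-1)^20 = +1


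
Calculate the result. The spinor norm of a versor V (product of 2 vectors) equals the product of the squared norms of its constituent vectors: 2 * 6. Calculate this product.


Spinor norm N(V) = |v1|^2 * |v2|^2 * ... * |v2|^2
= 2 * 6
Running product: 2, 12
N(V) = 12


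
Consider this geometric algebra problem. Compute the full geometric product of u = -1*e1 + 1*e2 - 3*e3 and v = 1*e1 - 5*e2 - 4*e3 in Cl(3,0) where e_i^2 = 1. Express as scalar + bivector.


In Cl(3,0): e_i^2 = 1, e_ie_j = -e_je_i for i != j.
Scalar part = u . v = (-1)*1 + 1*(-5) + (-3)*(-4)
= -1 + (-5) + 12 = 6
e12 coeff = (-1)*(-5) - 1*1 = 5 - 1 = 4
e13 coeff = (-1)*(-4) - (-3)*1 = 4 - (-3) = 7
e23 coeff = 1*(-4) - (-3)*(-5) = -4 - 15 = -19
uv = 6 + 4*e12 + 7*e13 - 19*e23


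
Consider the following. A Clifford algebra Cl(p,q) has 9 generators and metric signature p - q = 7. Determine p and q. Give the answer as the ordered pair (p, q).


We need p + q = 9 and p - q = 7.
Adding: 2p = 9 + 7 = 16, so p = 8.
Then q = 9 - 8 = 1.
(p, q) = (8, 1)


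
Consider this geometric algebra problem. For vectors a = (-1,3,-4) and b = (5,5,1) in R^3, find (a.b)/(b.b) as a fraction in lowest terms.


Projection coefficient = (a . b) / (b . b)
a . b = (-1)*5 + 3*5 + (-4)*1
= -5 + 15 + (-4) = 6
b . b = 5^2 + 5^2 + 1^2
= 25 + 25 + 1 = 51
Coefficient = 6/51
In lowest terms: 2/17


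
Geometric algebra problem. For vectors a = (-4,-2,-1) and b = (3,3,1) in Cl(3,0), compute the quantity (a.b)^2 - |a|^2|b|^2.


a . b = (-4)*3 + (-2)*3 + (-1)*1
= -12 + (-6) + (-1) = -19
|a|^2 = (-4)^2 + (-2)^2 + (-1)^2 = 21
|b|^2 = 3^2 + 3^2 + 1^2 = 19
(a.b)^2 = (-19)^2 = 361
|a|^2 * |b|^2 = 21 * 19 = 399
Result = 361 - 399 = -38


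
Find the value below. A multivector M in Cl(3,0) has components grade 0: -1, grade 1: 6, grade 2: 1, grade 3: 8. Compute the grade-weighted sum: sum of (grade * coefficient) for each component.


Grade-weighted sum = sum of grade_k * coefficient_k
0*(-1) = 0
1*6 = 6
2*1 = 2
3*8 = 24
Total = 0 + 6 + 2 + 24 = 32


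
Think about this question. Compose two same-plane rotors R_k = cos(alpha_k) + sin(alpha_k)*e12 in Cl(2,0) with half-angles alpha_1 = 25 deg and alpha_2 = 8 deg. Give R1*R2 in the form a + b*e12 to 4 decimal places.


Same-plane rotors commute and their half-angles add:
R1*R2 = cos(a1 + a2) + sin(a1 + a2)*e12.
a1 + a2 = 25 + 8 = 33 deg
cos(33 deg) = 0.8387
sin(33 deg) = 0.5446
R1*R2 = 0.8387 + 0.5446*e12


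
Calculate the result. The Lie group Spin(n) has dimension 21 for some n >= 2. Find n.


dim Spin(n) = dim so(n) = n(n-1)/2.
Solve n(n-1)/2 = 21, i.e. n^2 - n - 42 = 0.
Discriminant = 1 + 8*21 = 169
n = (1 + sqrt(169))/2 = (1 + 13)/2 = 7


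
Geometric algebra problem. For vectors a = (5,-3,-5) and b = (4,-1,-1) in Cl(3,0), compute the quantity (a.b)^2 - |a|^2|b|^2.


a . b = 5*4 + (-3)*(-1) + (-5)*(-1)
= 20 + 3 + 5 = 28
|a|^2 = 5^2 + (-3)^2 + (-5)^2 = 59
|b|^2 = 4^2 + (-1)^2 + (-1)^2 = 18
(a.b)^2 = 28^2 = 784
|a|^2 * |b|^2 = 59 * 18 = 1062
Result = 784 - 1062 = -278


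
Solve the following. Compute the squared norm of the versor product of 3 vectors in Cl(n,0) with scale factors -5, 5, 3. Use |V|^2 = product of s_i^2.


Each vector v_i has |v_i|^2 = s_i^2
Squared scales: (-5)^2 = 25, 5^2 = 25, 3^2 = 9
|V|^2 = 25 * 25 * 9
= 5625


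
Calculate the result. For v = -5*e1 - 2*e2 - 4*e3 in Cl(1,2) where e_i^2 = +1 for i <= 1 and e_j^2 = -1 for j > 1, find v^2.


v^2 = sum of c_i^2 * e_i^2
Positive signature terms (e_i^2 = +1): (-5)^2 = 25
Negative signature terms (e_j^2 = -1): (-2)^2 + (-4)^2 = 20
v^2 = 25 - 20 = 5


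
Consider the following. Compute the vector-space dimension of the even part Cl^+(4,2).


Even subalgebra dimension = 2^(n-1)
n = 4 + 2 = 6
2^(6 - 1) = 2^5 = 32
Verification: sum of C(6,k) for even k = 1 + 15 + 15 + 1 = 32
Result = 32


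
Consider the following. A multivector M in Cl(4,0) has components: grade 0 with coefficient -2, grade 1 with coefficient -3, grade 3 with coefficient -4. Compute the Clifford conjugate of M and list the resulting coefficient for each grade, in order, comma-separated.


Clifford conjugate sign for grade k: (-1)^(k(k+1)/2)
Grade 0: (-1)^(0*1/2) = (-1)^0 = 1, coeff -2 -> -2
Grade 1: (-1)^(1*2/2) = (-1)^1 = -1, coeff -3 -> 3
Grade 3: (-1)^(3*4/2) = (-1)^6 = 1, coeff -4 -> -4
Conjugated coefficients: -2, 3, -4


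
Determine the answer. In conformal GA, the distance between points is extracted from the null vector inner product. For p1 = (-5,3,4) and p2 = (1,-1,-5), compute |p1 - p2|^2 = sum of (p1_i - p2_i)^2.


p1 - p2 = (-6, 4, 9)
|p1 - p2|^2 = (-6)^2 + 4^2 + 9^2
= 36 + 16 + 81
= 133


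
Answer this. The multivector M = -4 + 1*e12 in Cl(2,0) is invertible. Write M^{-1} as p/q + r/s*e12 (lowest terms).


M = -4 + 1*e12, where e12^2 = -1.
Since M commutes with its reverse ~M = a - b*e12, M * ~M = a^2 - b^2*e12^2 = a^2 + b^2.
So M^{-1} = ~M / (a^2 + b^2) = (a - b*e12)/(a^2 + b^2).
a^2 + b^2 = 16 + 1 = 17
Scalar part = -4/17 = -4/17
Bivector coeff = -1/17 = -1/17
M^{-1} = -4/17 - 1/17*e12


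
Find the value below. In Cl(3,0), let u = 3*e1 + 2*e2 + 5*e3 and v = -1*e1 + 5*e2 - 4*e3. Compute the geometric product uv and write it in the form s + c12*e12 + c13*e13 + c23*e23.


In Cl(3,0): e_i^2 = 1, e_ie_j = -e_je_i for i != j.
Scalar part = u . v = 3*(-1) + 2*5 + 5*(-4)
= -3 + 10 + (-20) = -13
e12 coeff = 3*5 - 2*(-1) = 15 - (-2) = 17
e13 coeff = 3*(-4) - 5*(-1) = -12 - (-5) = -7
e23 coeff = 2*(-4) - 5*5 = -8 - 25 = -33
uv = -13 + 17*e12 - 7*e13 - 33*e23


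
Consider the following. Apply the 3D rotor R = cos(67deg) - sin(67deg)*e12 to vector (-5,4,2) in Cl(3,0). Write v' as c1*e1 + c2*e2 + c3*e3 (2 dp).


Rotor R = cos(67deg) - sin(67deg)*e12
Rotation angle theta = 2 * 67 = 134 degrees in the e12 plane (e1 -> e2).
The component perpendicular to the plane (e3) is invariant: v'_3 = v3 = 2.00
cos(134deg) = -0.6947, sin(134deg) = 0.7193
v'_1 = v1*cos(theta) - v2*sin(theta) = -5*(-0.6947) - 4*0.7193 = 0.60
v'_2 = v1*sin(theta) + v2*cos(theta) = -5*0.7193 + 4*(-0.6947) = -6.38
v' = 0.60*e1 - 6.38*e2 + 2.00*e3


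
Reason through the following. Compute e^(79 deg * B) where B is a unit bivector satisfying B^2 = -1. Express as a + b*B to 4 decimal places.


For a unit bivector B with B^2 = -1, the exponential series gives
e^(theta*B) = cos(theta) + sin(theta)*B (the GA analogue of Euler's formula).
theta = 79 degrees = 1.37881 rad
cos(79 deg) = 0.1908
sin(79 deg) = 0.9816
exp(theta*B) = 0.1908 + 0.9816*B


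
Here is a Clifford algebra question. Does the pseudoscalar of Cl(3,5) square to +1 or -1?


The pseudoscalar I = e1...e_n (product of all n generators) of Cl(p,q) satisfies I^2 = (-1)^(q + n(n-1)/2).
p = 3, q = 5, n = p + q = 8
n(n-1)/2 = 8 * 7 / 2 = 28
Exponent = q + n(n-1)/2 = 5 + 28 = 33
I^2 = (-1)^33 = -1


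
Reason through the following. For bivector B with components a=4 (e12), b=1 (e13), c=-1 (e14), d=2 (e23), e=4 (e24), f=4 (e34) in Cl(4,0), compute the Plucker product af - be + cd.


Plucker relation: af - be + cd
a*f = 4*4 = 16
b*e = 1*4 = 4
c*d = (-1)*2 = -2
af - be + cd = 16 - 4 + (-2)
= 10


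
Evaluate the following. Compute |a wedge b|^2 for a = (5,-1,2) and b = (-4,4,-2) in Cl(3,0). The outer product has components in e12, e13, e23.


a wedge b = (a1*b2 - a2*b1)*e12 + (a1*b3 - a3*b1)*e13 + (a2*b3 - a3*b2)*e23
e12 coeff: 5*4 - (-1)*(-4) = 20 - 4 = 16
e13 coeff: 5*(-2) - 2*(-4) = -10 - (-8) = -2
e23 coeff: (-1)*(-2) - 2*4 = 2 - 8 = -6
|a wedge b|^2 = 16^2 + (-2)^2 + (-6)^2
= 256 + 4 + 36
= 296


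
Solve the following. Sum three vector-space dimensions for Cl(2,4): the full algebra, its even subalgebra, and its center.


n = 2 + 4 = 6
Total dim = 2^6 = 64
Even subalgebra dim = 2^5 = 32
n is even, so center dim = 1
Sum = 64 + 32 + 1 = 97


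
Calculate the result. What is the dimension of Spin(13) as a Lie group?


Spin(n) double-covers SO(n); both have Lie algebra so(n) of dimension n(n-1)/2.
n = 13
n(n-1) = 13 * 12 = 156
dim Spin(13) = 156/2 = 78


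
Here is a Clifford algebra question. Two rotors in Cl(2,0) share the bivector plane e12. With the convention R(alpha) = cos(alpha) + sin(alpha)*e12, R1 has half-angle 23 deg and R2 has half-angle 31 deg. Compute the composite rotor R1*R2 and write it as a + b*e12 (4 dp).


Same-plane rotors commute and their half-angles add:
R1*R2 = cos(a1 + a2) + sin(a1 + a2)*e12.
a1 + a2 = 23 + 31 = 54 deg
cos(54 deg) = 0.5878
sin(54 deg) = 0.8090
R1*R2 = 0.5878 + 0.8090*e12


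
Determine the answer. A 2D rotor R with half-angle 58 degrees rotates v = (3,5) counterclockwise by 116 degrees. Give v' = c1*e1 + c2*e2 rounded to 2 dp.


Rotor R = cos(58deg) - sin(58deg)*e12
Rotation angle theta = 2 * 58 = 116 degrees
v' = R*v*~R rotates v by theta.
cos(116deg) = -0.4384, sin(116deg) = 0.8988
v'_1 = 3*cos(116deg) - 5*sin(116deg)
= 3*(-0.4384) - 5*0.8988
= -5.81
v'_2 = 3*sin(116deg) + 5*cos(116deg)
= 3*0.8988 + 5*(-0.4384)
= 0.50
v' = -5.81*e1 + 0.50*e2


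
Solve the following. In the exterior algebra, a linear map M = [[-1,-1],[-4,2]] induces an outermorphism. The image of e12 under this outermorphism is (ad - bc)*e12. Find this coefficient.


The outermorphism of a linear map f sends e1^e2 to f(e1)^f(e2).
f(e1) = -1*e1 - 4*e2
f(e2) = -1*e1 + 2*e2
f(e1) ^ f(e2) = (-1*e1 - 4*e2) ^ (-1*e1 + 2*e2)
= (-1)*2*e12 + (-4)*(-1)*e21
= (-2 - 4)*e12
= -6*e12
Coefficient = -6


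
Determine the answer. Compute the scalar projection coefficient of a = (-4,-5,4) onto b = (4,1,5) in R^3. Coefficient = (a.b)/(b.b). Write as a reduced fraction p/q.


Projection coefficient = (a . b) / (b . b)
a . b = (-4)*4 + (-5)*1 + 4*5
= -16 + (-5) + 20 = -1
b . b = 4^2 + 1^2 + 5^2
= 16 + 1 + 25 = 42
Coefficient = -1/42
In lowest terms: -1/42


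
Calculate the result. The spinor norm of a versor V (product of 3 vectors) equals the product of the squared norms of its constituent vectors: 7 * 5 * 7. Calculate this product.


Spinor norm N(V) = |v1|^2 * |v2|^2 * ... * |v3|^2
= 7 * 5 * 7
Running product: 7, 35, 245
N(V) = 245


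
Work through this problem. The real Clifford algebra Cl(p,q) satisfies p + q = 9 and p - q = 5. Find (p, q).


We need p + q = 9 and p - q = 5.
Adding: 2p = 9 + 5 = 14, so p = 7.
Then q = 9 - 7 = 2.
(p, q) = (7, 2)


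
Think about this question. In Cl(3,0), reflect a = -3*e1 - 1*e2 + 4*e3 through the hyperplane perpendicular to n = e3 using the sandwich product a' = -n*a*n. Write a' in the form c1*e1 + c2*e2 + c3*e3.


Reflection formula: a' = -n*a*n, with n = e3 (unit vector, n^2 = 1).
For reflection through hyperplane perp to e3:
The component along e3 flips sign, others stay.
a = (-3, -1, 4)
a' = (-3, -1, -4)
a' = -3*e1 - 1*e2 - 4*e3


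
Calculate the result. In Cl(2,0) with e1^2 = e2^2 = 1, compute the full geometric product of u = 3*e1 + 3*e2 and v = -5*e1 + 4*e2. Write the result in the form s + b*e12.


Expand: (3*e1 + 3*e2)(-5*e1 + 4*e2)
= 3*(-5)*e1e1 + 3*4*e1e2 + 3*(-5)*e2e1 + 3*4*e2e2
Using e1^2 = e2^2 = 1, e2e1 = -e1e2:
Scalar part s = 3*(-5) + 3*4 = -15 + 12 = -3
Bivector part b = 3*4 - 3*(-5) = 12 - (-15) = 27
uv = -3 + 27*e12


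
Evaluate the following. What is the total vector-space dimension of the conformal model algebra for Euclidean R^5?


The conformal model of R^5 uses Cl(6,1): the 5 Euclidean generators plus two extra orthogonal generators e+ (e+^2 = +1) and e- (e-^2 = -1), from which the null vectors e0, einf are built.
Number of generators m = 5 + 2 = 7.
dim Cl(p,q) = 2^m = 2^7 = 128


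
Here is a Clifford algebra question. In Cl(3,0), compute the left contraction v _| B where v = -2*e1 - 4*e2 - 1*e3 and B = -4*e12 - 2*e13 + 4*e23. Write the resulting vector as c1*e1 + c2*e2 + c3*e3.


Left contraction v _| B = <vB>_1 (grade-1 part of the geometric product vB).
Using e1_|e12 = e2, e2_|e12 = -e1, e1_|e13 = e3, e3_|e13 = -e1, e2_|e23 = e3, e3_|e23 = -e2:
e1 coeff: -v2*b12 - v3*b13 = -(-4)*(-4) - (-1)*(-2) = -18
e2 coeff: v1*b12 - v3*b23 = (-2)*(-4) - (-1)*(4) = 12
e3 coeff: v1*b13 + v2*b23 = (-2)*(-2) + (-4)*(4) = -12
v _| B = -18*e1 + 12*e2 - 12*e3


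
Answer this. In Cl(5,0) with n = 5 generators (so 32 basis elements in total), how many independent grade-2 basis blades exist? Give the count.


Number of grade-k basis blades in Cl(p,q) with n = p + q is C(n, k).
n = 5 + 0 = 5
C(5, 2) = 5! / (2! * 3!)
= 120 / (2 * 6)
= 10


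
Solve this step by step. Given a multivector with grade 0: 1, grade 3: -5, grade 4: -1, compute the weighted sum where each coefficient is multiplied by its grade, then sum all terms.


Grade-weighted sum = sum of grade_k * coefficient_k
0*1 = 0
3*(-5) = -15
4*(-1) = -4
Total = 0 + (-15) + (-4) = -19


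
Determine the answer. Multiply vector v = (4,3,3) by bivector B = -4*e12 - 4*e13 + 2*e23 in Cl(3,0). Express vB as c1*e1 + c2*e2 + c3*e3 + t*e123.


vB has grade-1 (vector) and grade-3 (trivector) parts: vB = (v _| B) + (v ^ B).
Vector part <vB>_1:
  e1: -v2*b12 - v3*b13 = -(3)*(-4) - (3)*(-4) = 24
  e2: v1*b12 - v3*b23 = (4)*(-4) - (3)*(2) = -22
  e3: v1*b13 + v2*b23 = (4)*(-4) + (3)*(2) = -10
Trivector part <vB>_3:
  e123: v1*b23 - v2*b13 + v3*b12 = (4)*(2) - (3)*(-4) + (3)*(-4) = 8
vB = 24*e1 - 22*e2 - 10*e3 + 8*e123


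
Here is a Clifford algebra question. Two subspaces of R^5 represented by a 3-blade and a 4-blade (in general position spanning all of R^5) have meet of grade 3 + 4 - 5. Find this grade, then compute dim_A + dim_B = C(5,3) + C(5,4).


Meet grade = grade(A) + grade(B) - n
= 3 + 4 - 5 = 2
C(5,3) = 10
C(5,4) = 5
dim_A + dim_B = 10 + 5 = 15


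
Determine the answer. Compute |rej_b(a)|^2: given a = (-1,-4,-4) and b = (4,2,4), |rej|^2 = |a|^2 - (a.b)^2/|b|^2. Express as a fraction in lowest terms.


|a|^2 = (-1)^2 + (-4)^2 + (-4)^2 = 33
|b|^2 = 4^2 + 2^2 + 4^2 = 36
a . b = (-1)*4 + (-4)*2 + (-4)*4 = -28
(a.b)^2 = (-28)^2 = 784
|rej|^2 = 33 - 784/36
= (1188 - 784)/36
= 404/36
In lowest terms: 101/9


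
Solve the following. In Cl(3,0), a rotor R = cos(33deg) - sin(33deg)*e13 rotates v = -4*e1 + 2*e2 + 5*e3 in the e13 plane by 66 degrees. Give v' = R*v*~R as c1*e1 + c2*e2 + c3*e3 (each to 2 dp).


Rotor R = cos(33deg) - sin(33deg)*e13
Rotation angle theta = 2 * 33 = 66 degrees in the e13 plane (e1 -> e3).
The component perpendicular to the plane (e2) is invariant: v'_2 = v2 = 2.00
cos(66deg) = 0.4067, sin(66deg) = 0.9135
v'_1 = v1*cos(theta) - v3*sin(theta) = -4*0.4067 - 5*0.9135 = -6.19
v'_3 = v1*sin(theta) + v3*cos(theta) = -4*0.9135 + 5*0.4067 = -1.62
v' = -6.19*e1 + 2.00*e2 - 1.62*e3


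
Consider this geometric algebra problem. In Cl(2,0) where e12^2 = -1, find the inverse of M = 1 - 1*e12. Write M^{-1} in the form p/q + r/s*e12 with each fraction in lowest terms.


M = 1 - 1*e12, where e12^2 = -1.
Since M commutes with its reverse ~M = a - b*e12, M * ~M = a^2 - b^2*e12^2 = a^2 + b^2.
So M^{-1} = ~M / (a^2 + b^2) = (a - b*e12)/(a^2 + b^2).
a^2 + b^2 = 1 + 1 = 2
Scalar part = 1/2 = 1/2
Bivector coeff = 1/2 = 1/2
M^{-1} = 1/2 + 1/2*e12


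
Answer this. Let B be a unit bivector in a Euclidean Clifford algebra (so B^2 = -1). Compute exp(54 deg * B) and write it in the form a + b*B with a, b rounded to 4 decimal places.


For a unit bivector B with B^2 = -1, the exponential series gives
e^(theta*B) = cos(theta) + sin(theta)*B (the GA analogue of Euler's formula).
theta = 54 degrees = 0.942478 rad
cos(54 deg) = 0.5878
sin(54 deg) = 0.8090
exp(theta*B) = 0.5878 + 0.8090*B


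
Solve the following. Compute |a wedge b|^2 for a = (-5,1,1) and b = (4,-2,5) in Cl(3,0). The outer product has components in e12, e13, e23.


a wedge b = (a1*b2 - a2*b1)*e12 + (a1*b3 - a3*b1)*e13 + (a2*b3 - a3*b2)*e23
e12 coeff: (-5)*(-2) - 1*4 = 10 - 4 = 6
e13 coeff: (-5)*5 - 1*4 = -25 - 4 = -29
e23 coeff: 1*5 - 1*(-2) = 5 - (-2) = 7
|a wedge b|^2 = 6^2 + (-29)^2 + 7^2
= 36 + 841 + 49
= 926


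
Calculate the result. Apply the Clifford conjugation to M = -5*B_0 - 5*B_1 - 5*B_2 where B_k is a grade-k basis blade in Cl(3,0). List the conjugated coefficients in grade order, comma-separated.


Clifford conjugate sign for grade k: (-1)^(k(k+1)/2)
Grade 0: (-1)^(0*1/2) = (-1)^0 = 1, coeff -5 -> -5
Grade 1: (-1)^(1*2/2) = (-1)^1 = -1, coeff -5 -> 5
Grade 2: (-1)^(2*3/2) = (-1)^3 = -1, coeff -5 -> 5
Conjugated coefficients: -5, 5, 5


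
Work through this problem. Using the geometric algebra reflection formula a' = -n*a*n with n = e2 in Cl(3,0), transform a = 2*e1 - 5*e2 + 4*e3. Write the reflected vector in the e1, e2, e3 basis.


Reflection formula: a' = -n*a*n, with n = e2 (unit vector, n^2 = 1).
For reflection through hyperplane perp to e2:
The component along e2 flips sign, others stay.
a = (2, -5, 4)
a' = (2, 5, 4)
a' = 2*e1 + 5*e2 + 4*e3


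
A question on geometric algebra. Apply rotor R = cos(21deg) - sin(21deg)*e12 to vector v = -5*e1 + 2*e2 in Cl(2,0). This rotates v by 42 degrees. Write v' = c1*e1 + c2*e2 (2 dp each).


Rotor R = cos(21deg) - sin(21deg)*e12
Rotation angle theta = 2 * 21 = 42 degrees
v' = R*v*~R rotates v by theta.
cos(42deg) = 0.7431, sin(42deg) = 0.6691
v'_1 = -5*cos(42deg) - 2*sin(42deg)
= -5*0.7431 - 2*0.6691
= -5.05
v'_2 = -5*sin(42deg) + 2*cos(42deg)
= -5*0.6691 + 2*0.7431
= -1.86
v' = -5.05*e1 - 1.86*e2


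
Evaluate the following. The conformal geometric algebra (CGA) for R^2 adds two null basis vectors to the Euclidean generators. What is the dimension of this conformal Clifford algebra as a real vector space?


The conformal model of R^2 uses Cl(3,1): the 2 Euclidean generators plus two extra orthogonal generators e+ (e+^2 = +1) and e- (e-^2 = -1), from which the null vectors e0, einf are built.
Number of generators m = 2 + 2 = 4.
dim Cl(p,q) = 2^m = 2^4 = 16


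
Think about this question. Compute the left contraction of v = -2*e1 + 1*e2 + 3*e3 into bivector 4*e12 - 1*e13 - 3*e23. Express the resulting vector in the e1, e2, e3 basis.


Left contraction v _| B = <vB>_1 (grade-1 part of the geometric product vB).
Using e1_|e12 = e2, e2_|e12 = -e1, e1_|e13 = e3, e3_|e13 = -e1, e2_|e23 = e3, e3_|e23 = -e2:
e1 coeff: -v2*b12 - v3*b13 = -(1)*(4) - (3)*(-1) = -1
e2 coeff: v1*b12 - v3*b23 = (-2)*(4) - (3)*(-3) = 1
e3 coeff: v1*b13 + v2*b23 = (-2)*(-1) + (1)*(-3) = -1
v _| B = -1*e1 + 1*e2 - 1*e3


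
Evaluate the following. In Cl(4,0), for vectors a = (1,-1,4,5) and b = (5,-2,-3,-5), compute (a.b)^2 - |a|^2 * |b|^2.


a . b = 1*5 + (-1)*(-2) + 4*(-3) + 5*(-5)
= 5 + 2 + (-12) + (-25) = -30
|a|^2 = 1^2 + (-1)^2 + 4^2 + 5^2 = 43
|b|^2 = 5^2 + (-2)^2 + (-3)^2 + (-5)^2 = 63
(a.b)^2 = (-30)^2 = 900
|a|^2 * |b|^2 = 43 * 63 = 2709
Result = 900 - 2709 = -1809


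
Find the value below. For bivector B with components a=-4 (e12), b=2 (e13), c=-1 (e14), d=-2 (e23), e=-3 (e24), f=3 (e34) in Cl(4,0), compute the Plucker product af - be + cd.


Plucker relation: af - be + cd
a*f = (-4)*3 = -12
b*e = 2*(-3) = -6
c*d = (-1)*(-2) = 2
af - be + cd = -12 - (-6) + 2
= -4


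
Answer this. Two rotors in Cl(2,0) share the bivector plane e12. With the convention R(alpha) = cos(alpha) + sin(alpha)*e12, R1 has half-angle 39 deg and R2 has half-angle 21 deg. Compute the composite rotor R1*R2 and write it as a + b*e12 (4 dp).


Same-plane rotors commute and their half-angles add:
R1*R2 = cos(a1 + a2) + sin(a1 + a2)*e12.
a1 + a2 = 39 + 21 = 60 deg
cos(60 deg) = 0.5000
sin(60 deg) = 0.8660
R1*R2 = 0.5000 + 0.8660*e12


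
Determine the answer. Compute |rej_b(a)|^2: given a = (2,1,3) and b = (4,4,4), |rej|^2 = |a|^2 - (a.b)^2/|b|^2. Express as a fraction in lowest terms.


|a|^2 = 2^2 + 1^2 + 3^2 = 14
|b|^2 = 4^2 + 4^2 + 4^2 = 48
a . b = 2*4 + 1*4 + 3*4 = 24
(a.b)^2 = 24^2 = 576
|rej|^2 = 14 - 576/48
= (672 - 576)/48
= 96/48
In lowest terms: 2/1


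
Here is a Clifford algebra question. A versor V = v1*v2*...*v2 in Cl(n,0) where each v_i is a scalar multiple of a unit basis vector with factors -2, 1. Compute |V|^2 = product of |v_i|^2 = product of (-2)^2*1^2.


Each vector v_i has |v_i|^2 = s_i^2
Squared scales: (-2)^2 = 4, 1^2 = 1
|V|^2 = 4 * 1
= 4
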